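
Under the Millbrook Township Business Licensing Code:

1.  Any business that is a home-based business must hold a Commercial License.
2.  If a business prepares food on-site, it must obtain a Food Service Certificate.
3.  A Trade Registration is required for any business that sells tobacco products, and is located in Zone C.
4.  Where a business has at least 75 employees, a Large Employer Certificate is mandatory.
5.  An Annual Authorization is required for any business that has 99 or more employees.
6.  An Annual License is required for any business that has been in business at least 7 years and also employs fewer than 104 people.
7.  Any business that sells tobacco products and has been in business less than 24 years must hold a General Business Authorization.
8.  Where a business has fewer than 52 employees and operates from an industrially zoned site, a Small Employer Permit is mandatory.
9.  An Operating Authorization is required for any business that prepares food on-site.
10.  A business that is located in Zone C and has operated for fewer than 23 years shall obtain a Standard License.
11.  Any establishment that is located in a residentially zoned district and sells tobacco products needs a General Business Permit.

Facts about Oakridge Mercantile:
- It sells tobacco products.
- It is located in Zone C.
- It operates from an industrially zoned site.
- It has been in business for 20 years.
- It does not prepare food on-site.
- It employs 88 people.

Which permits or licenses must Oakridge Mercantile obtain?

Annual License, General Business Authorization, Large Employer Certificate, Standard License, Trade Registration

1. operates from an industrially zoned site (not: is a home-based business) → Commercial License not required.
2. does not prepare food on-site → Food Service Certificate not required.
3. sells tobacco products; is located in Zone C → Trade Registration required.
4. employees 88 ≥ 75 → Large Employer Certificate required.
5. employees 88 < 99 → Annual Authorization not required.
6. years in business 20 ≥ 7; employees 88 < 104 → Annual License required.
7. sells tobacco products; years in business 20 < 24 → General Business Authorization required.
8. employees 88 ≥ 52; operates from an industrially zoned site → Small Employer Permit not required.
9. does not prepare food on-site → Operating Authorization not required.
10. is located in Zone C; years in business 20 < 23 → Standard License required.
11. is located in Zone C (not: is located in a residentially zoned district); sells tobacco products → General Business Permit not required.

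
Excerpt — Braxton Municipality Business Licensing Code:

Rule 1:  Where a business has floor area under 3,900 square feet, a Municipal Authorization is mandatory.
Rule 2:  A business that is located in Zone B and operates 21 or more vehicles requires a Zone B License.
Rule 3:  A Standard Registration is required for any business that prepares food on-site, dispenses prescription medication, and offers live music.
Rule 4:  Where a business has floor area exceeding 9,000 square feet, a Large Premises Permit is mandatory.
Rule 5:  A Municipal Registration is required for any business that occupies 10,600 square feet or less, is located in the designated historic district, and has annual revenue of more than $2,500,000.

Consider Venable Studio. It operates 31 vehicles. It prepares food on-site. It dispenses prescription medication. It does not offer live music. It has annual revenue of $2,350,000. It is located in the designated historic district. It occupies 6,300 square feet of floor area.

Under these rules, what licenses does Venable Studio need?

Rule 1: floor area 6,300 square feet ≥ 3,900 square feet → Municipal Authorization not required.
Rule 2: is located in the designated historic district (not: is located in Zone B); vehicles 31 ≥ 21 → Zone B License not required.
Rule 3: prepares food on-site; dispenses prescription medication; does not offer live music → Standard Registration not required.
Rule 4: floor area 6,300 square feet ≤ 9,000 square feet → Large Premises Permit not required.
Rule 5: floor area 6,300 square feet ≤ 10,600 square feet; is located in the designated historic district; revenue $2,350,000 ≤ $2,500,000 → Municipal Registration not required.

None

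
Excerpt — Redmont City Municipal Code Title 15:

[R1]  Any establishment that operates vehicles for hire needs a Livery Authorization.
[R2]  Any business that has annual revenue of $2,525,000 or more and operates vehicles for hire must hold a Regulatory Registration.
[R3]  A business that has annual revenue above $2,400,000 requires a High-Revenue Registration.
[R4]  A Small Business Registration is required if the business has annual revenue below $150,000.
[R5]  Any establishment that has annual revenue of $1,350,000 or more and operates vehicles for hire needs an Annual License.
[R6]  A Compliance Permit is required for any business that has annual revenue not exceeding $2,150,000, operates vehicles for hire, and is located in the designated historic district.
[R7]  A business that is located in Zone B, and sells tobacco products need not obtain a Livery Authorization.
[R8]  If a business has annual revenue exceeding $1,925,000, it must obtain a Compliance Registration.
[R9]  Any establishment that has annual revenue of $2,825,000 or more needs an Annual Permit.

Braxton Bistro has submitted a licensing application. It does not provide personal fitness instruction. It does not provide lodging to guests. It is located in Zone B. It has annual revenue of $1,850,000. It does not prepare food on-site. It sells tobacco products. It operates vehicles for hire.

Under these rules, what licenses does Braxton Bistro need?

[R1] operates vehicles for hire → Livery Authorization required.
[R2] revenue $1,850,000 < $2,525,000; operates vehicles for hire → Regulatory Registration not required.
[R3] revenue $1,850,000 ≤ $2,400,000 → High-Revenue Registration not required.
[R4] revenue $1,850,000 ≥ $150,000 → Small Business Registration not required.
[R5] revenue $1,850,000 ≥ $1,350,000; operates vehicles for hire → Annual License required.
[R6] revenue $1,850,000 ≤ $2,150,000; operates vehicles for hire; is located in Zone B (not: is located in the designated historic district) → Compliance Permit not required.
[R7] is located in Zone B; sells tobacco products → exempt from Livery Authorization.
[R8] revenue $1,850,000 ≤ $1,925,000 → Compliance Registration not required.
[R9] revenue $1,850,000 < $2,825,000 → Annual Permit not required.

Annual License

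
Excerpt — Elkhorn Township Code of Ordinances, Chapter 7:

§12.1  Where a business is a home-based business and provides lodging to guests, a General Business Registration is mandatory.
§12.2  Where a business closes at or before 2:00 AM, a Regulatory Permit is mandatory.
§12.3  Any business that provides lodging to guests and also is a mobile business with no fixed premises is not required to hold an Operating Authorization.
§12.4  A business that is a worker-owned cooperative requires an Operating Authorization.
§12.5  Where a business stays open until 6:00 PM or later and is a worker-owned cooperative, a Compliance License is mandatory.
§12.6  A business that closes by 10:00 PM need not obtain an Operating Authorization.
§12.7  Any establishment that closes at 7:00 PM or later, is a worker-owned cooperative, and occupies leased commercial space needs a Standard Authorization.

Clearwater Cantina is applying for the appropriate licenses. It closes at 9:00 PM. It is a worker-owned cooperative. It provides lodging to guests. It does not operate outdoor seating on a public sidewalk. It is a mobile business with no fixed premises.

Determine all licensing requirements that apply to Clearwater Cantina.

§12.1 is a mobile business with no fixed premises (not: is a home-based business); provides lodging to guests → General Business Registration not required.
§12.2 closes 9:00 PM, at/before 2:00 AM → Regulatory Permit required.
§12.3 provides lodging to guests; is a mobile business with no fixed premises → exempt from Operating Authorization.
§12.4 is a worker-owned cooperative → Operating Authorization required.
§12.5 closes 9:00 PM, after 6:00 PM; is a worker-owned cooperative → Compliance License required.
§12.6 closes 9:00 PM, at/before 10:00 PM → exempt from Operating Authorization.
§12.7 closes 9:00 PM, after 7:00 PM; is a worker-owned cooperative; is a mobile business with no fixed premises (not: occupies leased commercial space) → Standard Authorization not required.

Compliance License, Regulatory Permit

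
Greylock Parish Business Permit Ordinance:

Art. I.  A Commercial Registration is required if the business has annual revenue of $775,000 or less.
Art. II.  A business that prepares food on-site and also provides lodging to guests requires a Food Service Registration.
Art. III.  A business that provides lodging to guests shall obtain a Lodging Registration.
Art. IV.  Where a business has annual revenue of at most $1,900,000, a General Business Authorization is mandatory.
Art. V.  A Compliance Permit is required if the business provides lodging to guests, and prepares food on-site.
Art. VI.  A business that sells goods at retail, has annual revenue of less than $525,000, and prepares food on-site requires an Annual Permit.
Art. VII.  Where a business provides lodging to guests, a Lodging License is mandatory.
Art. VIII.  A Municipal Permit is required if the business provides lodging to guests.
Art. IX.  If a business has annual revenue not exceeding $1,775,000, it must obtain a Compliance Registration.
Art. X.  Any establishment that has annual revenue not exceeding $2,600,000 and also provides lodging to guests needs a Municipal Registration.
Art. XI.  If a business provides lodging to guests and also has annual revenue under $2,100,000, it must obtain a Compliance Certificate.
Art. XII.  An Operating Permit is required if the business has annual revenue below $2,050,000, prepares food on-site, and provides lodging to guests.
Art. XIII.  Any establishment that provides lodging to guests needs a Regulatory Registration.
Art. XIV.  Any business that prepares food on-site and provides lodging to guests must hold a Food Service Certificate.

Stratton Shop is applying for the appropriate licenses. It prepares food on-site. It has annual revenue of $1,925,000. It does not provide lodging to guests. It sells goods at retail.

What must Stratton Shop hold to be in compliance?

None

Art. I. revenue $1,925,000 > $775,000 → Commercial Registration not required.
Art. II. prepares food on-site; does not provide lodging to guests → Food Service Registration not required.
Art. III. does not provide lodging to guests → Lodging Registration not required.
Art. IV. revenue $1,925,000 > $1,900,000 → General Business Authorization not required.
Art. V. does not provide lodging to guests; prepares food on-site → Compliance Permit not required.
Art. VI. sells goods at retail; revenue $1,925,000 ≥ $525,000; prepares food on-site → Annual Permit not required.
Art. VII. does not provide lodging to guests → Lodging License not required.
Art. VIII. does not provide lodging to guests → Municipal Permit not required.
Art. IX. revenue $1,925,000 > $1,775,000 → Compliance Registration not required.
Art. X. revenue $1,925,000 ≤ $2,600,000; does not provide lodging to guests → Municipal Registration not required.
Art. XI. does not provide lodging to guests; revenue $1,925,000 < $2,100,000 → Compliance Certificate not required.
Art. XII. revenue $1,925,000 < $2,050,000; prepares food on-site; does not provide lodging to guests → Operating Permit not required.
Art. XIII. does not provide lodging to guests → Regulatory Registration not required.
Art. XIV. prepares food on-site; does not provide lodging to guests → Food Service Certificate not required.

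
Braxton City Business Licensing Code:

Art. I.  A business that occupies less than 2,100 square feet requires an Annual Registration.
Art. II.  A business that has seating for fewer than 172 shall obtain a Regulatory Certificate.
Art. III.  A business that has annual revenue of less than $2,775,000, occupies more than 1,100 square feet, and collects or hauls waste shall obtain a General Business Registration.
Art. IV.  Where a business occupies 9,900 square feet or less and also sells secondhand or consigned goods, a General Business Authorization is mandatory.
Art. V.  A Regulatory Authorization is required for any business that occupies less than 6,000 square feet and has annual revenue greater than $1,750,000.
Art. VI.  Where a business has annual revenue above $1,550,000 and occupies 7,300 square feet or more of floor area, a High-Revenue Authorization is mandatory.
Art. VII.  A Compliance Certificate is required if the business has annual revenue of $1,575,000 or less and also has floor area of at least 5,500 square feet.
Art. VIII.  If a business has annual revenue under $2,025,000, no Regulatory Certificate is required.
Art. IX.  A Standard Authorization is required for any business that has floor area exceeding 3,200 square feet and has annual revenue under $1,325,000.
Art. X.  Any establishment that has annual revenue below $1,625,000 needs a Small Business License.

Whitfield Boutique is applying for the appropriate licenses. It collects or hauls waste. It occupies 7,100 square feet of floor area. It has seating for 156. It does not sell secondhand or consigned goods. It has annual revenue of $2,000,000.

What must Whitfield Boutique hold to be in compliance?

Art. I. floor area 7,100 square feet ≥ 2,100 square feet → Annual Registration not required.
Art. II. seating 156 < 172 → Regulatory Certificate required.
Art. III. revenue $2,000,000 < $2,775,000; floor area 7,100 square feet > 1,100 square feet; collects or hauls waste → General Business Registration required.
Art. IV. floor area 7,100 square feet ≤ 9,900 square feet; does not sell secondhand or consigned goods → General Business Authorization not required.
Art. V. floor area 7,100 square feet ≥ 6,000 square feet; revenue $2,000,000 > $1,750,000 → Regulatory Authorization not required.
Art. VI. revenue $2,000,000 > $1,550,000; floor area 7,100 square feet < 7,300 square feet → High-Revenue Authorization not required.
Art. VII. revenue $2,000,000 > $1,575,000; floor area 7,100 square feet ≥ 5,500 square feet → Compliance Certificate not required.
Art. VIII. revenue $2,000,000 < $2,025,000 → exempt from Regulatory Certificate.
Art. IX. floor area 7,100 square feet > 3,200 square feet; revenue $2,000,000 ≥ $1,325,000 → Standard Authorization not required.
Art. X. revenue $2,000,000 ≥ $1,625,000 → Small Business License not required.

General Business Registration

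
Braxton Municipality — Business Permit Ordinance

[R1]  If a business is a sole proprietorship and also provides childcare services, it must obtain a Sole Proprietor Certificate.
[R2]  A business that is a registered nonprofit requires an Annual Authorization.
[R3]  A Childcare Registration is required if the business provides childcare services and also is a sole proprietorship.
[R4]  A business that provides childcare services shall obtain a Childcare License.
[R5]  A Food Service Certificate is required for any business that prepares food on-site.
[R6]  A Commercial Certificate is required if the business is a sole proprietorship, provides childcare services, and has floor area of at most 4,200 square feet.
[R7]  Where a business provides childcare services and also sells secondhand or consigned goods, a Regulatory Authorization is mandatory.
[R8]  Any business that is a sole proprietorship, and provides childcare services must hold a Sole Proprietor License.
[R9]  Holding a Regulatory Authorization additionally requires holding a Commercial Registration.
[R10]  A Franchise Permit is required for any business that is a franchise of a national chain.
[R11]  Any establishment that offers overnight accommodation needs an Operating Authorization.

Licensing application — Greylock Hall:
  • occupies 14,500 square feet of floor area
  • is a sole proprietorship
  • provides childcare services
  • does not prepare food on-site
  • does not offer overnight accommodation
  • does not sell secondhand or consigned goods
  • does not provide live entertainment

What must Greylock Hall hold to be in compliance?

[R1] is a sole proprietorship; provides childcare services → Sole Proprietor Certificate required.
[R2] is a sole proprietorship (not: is a registered nonprofit) → Annual Authorization not required.
[R3] provides childcare services; is a sole proprietorship → Childcare Registration required.
[R4] provides childcare services → Childcare License required.
[R5] does not prepare food on-site → Food Service Certificate not required.
[R6] is a sole proprietorship; provides childcare services; floor area 14,500 square feet > 4,200 square feet → Commercial Certificate not required.
[R7] provides childcare services; does not sell secondhand or consigned goods → Regulatory Authorization not required.
[R8] is a sole proprietorship; provides childcare services → Sole Proprietor License required.
[R9] Regulatory Authorization is not required → no effect.
[R10] is a sole proprietorship (not: is a franchise of a national chain) → Franchise Permit not required.
[R11] does not offer overnight accommodation → Operating Authorization not required.

Childcare License, Childcare Registration, Sole Proprietor Certificate, Sole Proprietor License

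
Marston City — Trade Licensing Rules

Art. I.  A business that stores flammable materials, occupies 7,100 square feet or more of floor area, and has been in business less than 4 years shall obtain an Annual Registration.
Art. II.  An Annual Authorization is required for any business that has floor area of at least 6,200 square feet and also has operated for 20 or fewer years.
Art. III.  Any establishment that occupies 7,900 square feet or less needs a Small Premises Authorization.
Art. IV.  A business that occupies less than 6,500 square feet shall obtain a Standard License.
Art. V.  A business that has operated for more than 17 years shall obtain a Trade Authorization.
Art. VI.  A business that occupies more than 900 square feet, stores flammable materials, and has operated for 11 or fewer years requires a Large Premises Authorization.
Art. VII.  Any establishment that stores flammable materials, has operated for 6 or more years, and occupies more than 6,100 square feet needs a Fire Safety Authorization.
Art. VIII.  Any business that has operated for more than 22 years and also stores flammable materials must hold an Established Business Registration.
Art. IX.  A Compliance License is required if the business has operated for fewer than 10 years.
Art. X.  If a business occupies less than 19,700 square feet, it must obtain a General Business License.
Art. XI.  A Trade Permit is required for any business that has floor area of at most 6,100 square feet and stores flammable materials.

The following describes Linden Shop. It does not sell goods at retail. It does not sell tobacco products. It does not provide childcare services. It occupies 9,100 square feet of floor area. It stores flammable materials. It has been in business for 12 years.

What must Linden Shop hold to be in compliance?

Art. I. stores flammable materials; floor area 9,100 square feet ≥ 7,100 square feet; years in business 12 ≥ 4 → Annual Registration not required.
Art. II. floor area 9,100 square feet ≥ 6,200 square feet; years in business 12 ≤ 20 → Annual Authorization required.
Art. III. floor area 9,100 square feet > 7,900 square feet → Small Premises Authorization not required.
Art. IV. floor area 9,100 square feet ≥ 6,500 square feet → Standard License not required.
Art. V. years in business 12 ≤ 17 → Trade Authorization not required.
Art. VI. floor area 9,100 square feet > 900 square feet; stores flammable materials; years in business 12 > 11 → Large Premises Authorization not required.
Art. VII. stores flammable materials; years in business 12 ≥ 6; floor area 9,100 square feet > 6,100 square feet → Fire Safety Authorization required.
Art. VIII. years in business 12 ≤ 22; stores flammable materials → Established Business Registration not required.
Art. IX. years in business 12 ≥ 10 → Compliance License not required.
Art. X. floor area 9,100 square feet < 19,700 square feet → General Business License required.
Art. XI. floor area 9,100 square feet > 6,100 square feet; stores flammable materials → Trade Permit not required.

Annual Authorization, Fire Safety Authorization, General Business License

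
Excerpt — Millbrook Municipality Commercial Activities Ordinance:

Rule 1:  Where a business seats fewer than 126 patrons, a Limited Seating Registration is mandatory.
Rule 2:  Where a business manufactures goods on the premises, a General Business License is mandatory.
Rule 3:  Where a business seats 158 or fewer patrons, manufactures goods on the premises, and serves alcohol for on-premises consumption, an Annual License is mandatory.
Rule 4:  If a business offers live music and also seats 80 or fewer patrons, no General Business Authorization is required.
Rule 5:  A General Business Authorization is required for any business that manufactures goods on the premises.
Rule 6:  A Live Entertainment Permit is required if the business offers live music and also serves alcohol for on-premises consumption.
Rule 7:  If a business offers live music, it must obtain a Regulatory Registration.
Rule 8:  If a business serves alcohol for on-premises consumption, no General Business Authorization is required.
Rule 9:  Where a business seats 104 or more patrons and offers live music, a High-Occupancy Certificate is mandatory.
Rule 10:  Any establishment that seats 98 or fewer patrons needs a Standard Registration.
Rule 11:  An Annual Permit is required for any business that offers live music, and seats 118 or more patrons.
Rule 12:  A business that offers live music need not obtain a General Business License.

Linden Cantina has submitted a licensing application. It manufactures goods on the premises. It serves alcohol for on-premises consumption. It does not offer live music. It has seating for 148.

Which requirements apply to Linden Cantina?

Annual License, General Business License

Rule 1: seating 148 ≥ 126 → Limited Seating Registration not required.
Rule 2: manufactures goods on the premises → General Business License required.
Rule 3: seating 148 ≤ 158; manufactures goods on the premises; serves alcohol for on-premises consumption → Annual License required.
Rule 4: does not offer live music; seating 148 > 80 → General Business Authorization exemption does not apply.
Rule 5: manufactures goods on the premises → General Business Authorization required.
Rule 6: does not offer live music; serves alcohol for on-premises consumption → Live Entertainment Permit not required.
Rule 7: does not offer live music → Regulatory Registration not required.
Rule 8: serves alcohol for on-premises consumption → exempt from General Business Authorization.
Rule 9: seating 148 ≥ 104; does not offer live music → High-Occupancy Certificate not required.
Rule 10: seating 148 > 98 → Standard Registration not required.
Rule 11: does not offer live music; seating 148 ≥ 118 → Annual Permit not required.
Rule 12: does not offer live music → General Business License exemption does not apply.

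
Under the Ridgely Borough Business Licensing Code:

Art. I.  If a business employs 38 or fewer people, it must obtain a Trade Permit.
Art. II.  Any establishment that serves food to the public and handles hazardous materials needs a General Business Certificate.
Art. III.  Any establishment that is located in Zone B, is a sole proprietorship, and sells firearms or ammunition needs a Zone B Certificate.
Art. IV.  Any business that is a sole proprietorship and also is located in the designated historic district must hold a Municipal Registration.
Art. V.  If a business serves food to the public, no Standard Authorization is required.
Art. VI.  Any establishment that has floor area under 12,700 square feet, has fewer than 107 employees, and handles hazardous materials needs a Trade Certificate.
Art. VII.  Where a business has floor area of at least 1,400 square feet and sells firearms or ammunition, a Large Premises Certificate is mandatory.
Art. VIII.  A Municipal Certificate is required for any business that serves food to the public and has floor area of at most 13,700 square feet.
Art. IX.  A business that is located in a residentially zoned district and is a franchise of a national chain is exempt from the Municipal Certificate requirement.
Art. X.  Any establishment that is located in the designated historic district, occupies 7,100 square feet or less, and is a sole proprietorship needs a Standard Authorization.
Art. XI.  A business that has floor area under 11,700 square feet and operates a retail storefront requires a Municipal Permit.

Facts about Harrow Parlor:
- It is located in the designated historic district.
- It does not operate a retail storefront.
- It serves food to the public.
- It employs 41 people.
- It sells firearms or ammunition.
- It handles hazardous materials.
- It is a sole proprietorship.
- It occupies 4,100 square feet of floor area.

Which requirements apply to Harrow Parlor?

General Business Certificate, Large Premises Certificate, Municipal Certificate, Municipal Registration, Trade Certificate

Art. I. employees 41 > 38 → Trade Permit not required.
Art. II. serves food to the public; handles hazardous materials → General Business Certificate required.
Art. III. is located in the designated historic district (not: is located in Zone B); is a sole proprietorship; sells firearms or ammunition → Zone B Certificate not required.
Art. IV. is a sole proprietorship; is located in the designated historic district → Municipal Registration required.
Art. V. serves food to the public → exempt from Standard Authorization.
Art. VI. floor area 4,100 square feet < 12,700 square feet; employees 41 < 107; handles hazardous materials → Trade Certificate required.
Art. VII. floor area 4,100 square feet ≥ 1,400 square feet; sells firearms or ammunition → Large Premises Certificate required.
Art. VIII. serves food to the public; floor area 4,100 square feet ≤ 13,700 square feet → Municipal Certificate required.
Art. IX. is located in the designated historic district (not: is located in a residentially zoned district); is a sole proprietorship (not: is a franchise of a national chain) → Municipal Certificate exemption does not apply.
Art. X. is located in the designated historic district; floor area 4,100 square feet ≤ 7,100 square feet; is a sole proprietorship → Standard Authorization required.
Art. XI. floor area 4,100 square feet < 11,700 square feet; does not operate a retail storefront → Municipal Permit not required.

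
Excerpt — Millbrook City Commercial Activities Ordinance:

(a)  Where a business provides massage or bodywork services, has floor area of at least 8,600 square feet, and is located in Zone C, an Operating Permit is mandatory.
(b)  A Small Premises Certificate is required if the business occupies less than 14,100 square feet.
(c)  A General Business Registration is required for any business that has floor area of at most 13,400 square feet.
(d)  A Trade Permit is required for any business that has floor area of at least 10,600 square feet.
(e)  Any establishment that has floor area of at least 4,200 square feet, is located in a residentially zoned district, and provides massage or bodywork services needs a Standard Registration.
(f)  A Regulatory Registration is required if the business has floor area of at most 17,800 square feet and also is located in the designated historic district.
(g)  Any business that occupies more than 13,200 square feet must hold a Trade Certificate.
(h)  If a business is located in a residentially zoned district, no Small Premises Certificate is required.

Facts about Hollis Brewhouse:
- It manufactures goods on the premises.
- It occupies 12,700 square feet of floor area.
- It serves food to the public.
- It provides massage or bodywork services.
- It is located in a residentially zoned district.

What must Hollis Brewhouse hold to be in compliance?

(a) provides massage or bodywork services; floor area 12,700 square feet ≥ 8,600 square feet; is located in a residentially zoned district (not: is located in Zone C) → Operating Permit not required.
(b) floor area 12,700 square feet < 14,100 square feet → Small Premises Certificate required.
(c) floor area 12,700 square feet ≤ 13,400 square feet → General Business Registration required.
(d) floor area 12,700 square feet ≥ 10,600 square feet → Trade Permit required.
(e) floor area 12,700 square feet ≥ 4,200 square feet; is located in a residentially zoned district; provides massage or bodywork services → Standard Registration required.
(f) floor area 12,700 square feet ≤ 17,800 square feet; is located in a residentially zoned district (not: is located in the designated historic district) → Regulatory Registration not required.
(g) floor area 12,700 square feet ≤ 13,200 square feet → Trade Certificate not required.
(h) is located in a residentially zoned district → exempt from Small Premises Certificate.

General Business Registration, Standard Registration, Trade Permit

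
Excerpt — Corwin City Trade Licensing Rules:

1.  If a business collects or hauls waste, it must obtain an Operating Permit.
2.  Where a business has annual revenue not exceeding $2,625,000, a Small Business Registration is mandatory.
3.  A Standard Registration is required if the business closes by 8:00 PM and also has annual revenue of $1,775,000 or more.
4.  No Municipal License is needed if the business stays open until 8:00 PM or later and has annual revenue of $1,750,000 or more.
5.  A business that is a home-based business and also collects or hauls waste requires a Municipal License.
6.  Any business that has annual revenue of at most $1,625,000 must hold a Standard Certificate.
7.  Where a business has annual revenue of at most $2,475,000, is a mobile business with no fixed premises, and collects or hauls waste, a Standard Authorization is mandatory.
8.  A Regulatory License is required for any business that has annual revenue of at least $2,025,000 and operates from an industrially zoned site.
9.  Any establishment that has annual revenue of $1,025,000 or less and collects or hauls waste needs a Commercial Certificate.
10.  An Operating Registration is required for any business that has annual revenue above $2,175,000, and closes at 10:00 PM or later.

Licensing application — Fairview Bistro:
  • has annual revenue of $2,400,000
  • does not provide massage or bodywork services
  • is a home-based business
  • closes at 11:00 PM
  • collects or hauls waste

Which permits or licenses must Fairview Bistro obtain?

1. collects or hauls waste → Operating Permit required.
2. revenue $2,400,000 ≤ $2,625,000 → Small Business Registration required.
3. closes 11:00 PM, after 8:00 PM; revenue $2,400,000 ≥ $1,775,000 → Standard Registration not required.
4. closes 11:00 PM, after 8:00 PM; revenue $2,400,000 ≥ $1,750,000 → exempt from Municipal License.
5. is a home-based business; collects or hauls waste → Municipal License required.
6. revenue $2,400,000 > $1,625,000 → Standard Certificate not required.
7. revenue $2,400,000 ≤ $2,475,000; is a home-based business (not: is a mobile business with no fixed premises); collects or hauls waste → Standard Authorization not required.
8. revenue $2,400,000 ≥ $2,025,000; is a home-based business (not: operates from an industrially zoned site) → Regulatory License not required.
9. revenue $2,400,000 > $1,025,000; collects or hauls waste → Commercial Certificate not required.
10. revenue $2,400,000 > $2,175,000; closes 11:00 PM, after 10:00 PM → Operating Registration required.

Operating Permit, Operating Registration, Small Business Registration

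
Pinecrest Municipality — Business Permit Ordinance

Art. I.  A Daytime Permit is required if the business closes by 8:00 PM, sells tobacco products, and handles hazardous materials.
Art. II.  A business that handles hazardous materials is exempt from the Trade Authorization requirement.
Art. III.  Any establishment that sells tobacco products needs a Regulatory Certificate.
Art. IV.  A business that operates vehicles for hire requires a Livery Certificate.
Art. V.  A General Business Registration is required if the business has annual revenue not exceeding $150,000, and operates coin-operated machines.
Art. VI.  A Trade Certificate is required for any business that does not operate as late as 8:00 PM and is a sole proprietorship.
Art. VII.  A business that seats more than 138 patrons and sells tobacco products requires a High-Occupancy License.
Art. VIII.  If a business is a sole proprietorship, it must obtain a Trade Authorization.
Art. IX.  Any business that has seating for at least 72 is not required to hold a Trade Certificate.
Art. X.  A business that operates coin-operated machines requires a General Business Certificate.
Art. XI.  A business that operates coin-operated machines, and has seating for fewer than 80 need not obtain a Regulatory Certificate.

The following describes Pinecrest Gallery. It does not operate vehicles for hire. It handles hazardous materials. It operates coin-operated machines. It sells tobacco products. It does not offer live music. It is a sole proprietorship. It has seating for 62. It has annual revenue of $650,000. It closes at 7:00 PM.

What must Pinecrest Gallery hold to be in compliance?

Art. I. closes 7:00 PM, at/before 8:00 PM; sells tobacco products; handles hazardous materials → Daytime Permit required.
Art. II. handles hazardous materials → exempt from Trade Authorization.
Art. III. sells tobacco products → Regulatory Certificate required.
Art. IV. does not operate vehicles for hire → Livery Certificate not required.
Art. V. revenue $650,000 > $150,000; operates coin-operated machines → General Business Registration not required.
Art. VI. closes 7:00 PM, at/before 8:00 PM; is a sole proprietorship → Trade Certificate required.
Art. VII. seating 62 ≤ 138; sells tobacco products → High-Occupancy License not required.
Art. VIII. is a sole proprietorship → Trade Authorization required.
Art. IX. seating 62 < 72 → Trade Certificate exemption does not apply.
Art. X. operates coin-operated machines → General Business Certificate required.
Art. XI. operates coin-operated machines; seating 62 < 80 → exempt from Regulatory Certificate.

Daytime Permit, General Business Certificate, Trade Certificate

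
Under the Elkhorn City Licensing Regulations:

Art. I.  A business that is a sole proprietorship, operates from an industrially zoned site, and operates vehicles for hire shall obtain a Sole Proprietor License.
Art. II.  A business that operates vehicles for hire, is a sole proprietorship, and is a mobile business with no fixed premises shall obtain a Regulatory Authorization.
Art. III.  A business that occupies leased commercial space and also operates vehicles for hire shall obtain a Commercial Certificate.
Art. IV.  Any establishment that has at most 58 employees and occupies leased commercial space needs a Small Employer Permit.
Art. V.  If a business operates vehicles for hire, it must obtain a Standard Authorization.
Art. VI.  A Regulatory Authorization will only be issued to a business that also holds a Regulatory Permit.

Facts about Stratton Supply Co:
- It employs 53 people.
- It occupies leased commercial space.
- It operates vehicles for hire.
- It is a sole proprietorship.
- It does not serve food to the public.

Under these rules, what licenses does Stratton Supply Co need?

Commercial Certificate, Small Employer Permit, Standard Authorization

Art. I. is a sole proprietorship; occupies leased commercial space (not: operates from an industrially zoned site); operates vehicles for hire → Sole Proprietor License not required.
Art. II. operates vehicles for hire; is a sole proprietorship; occupies leased commercial space (not: is a mobile business with no fixed premises) → Regulatory Authorization not required.
Art. III. occupies leased commercial space; operates vehicles for hire → Commercial Certificate required.
Art. IV. employees 53 ≤ 58; occupies leased commercial space → Small Employer Permit required.
Art. V. operates vehicles for hire → Standard Authorization required.
Art. VI. Regulatory Authorization is not required → no effect.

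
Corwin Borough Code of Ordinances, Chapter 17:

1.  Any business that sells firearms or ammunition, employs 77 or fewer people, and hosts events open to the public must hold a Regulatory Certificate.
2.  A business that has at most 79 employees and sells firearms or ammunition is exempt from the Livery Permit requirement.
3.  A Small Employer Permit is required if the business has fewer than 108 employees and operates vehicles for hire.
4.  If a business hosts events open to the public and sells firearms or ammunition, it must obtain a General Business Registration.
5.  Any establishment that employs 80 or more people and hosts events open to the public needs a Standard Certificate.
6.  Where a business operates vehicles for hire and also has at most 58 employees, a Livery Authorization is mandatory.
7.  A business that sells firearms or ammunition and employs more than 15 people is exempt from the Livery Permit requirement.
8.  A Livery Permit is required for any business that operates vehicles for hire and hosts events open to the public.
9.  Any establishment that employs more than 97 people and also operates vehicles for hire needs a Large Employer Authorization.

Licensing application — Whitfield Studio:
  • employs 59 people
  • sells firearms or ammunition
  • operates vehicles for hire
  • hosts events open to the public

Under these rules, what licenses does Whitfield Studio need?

General Business Registration, Regulatory Certificate, Small Employer Permit

1. sells firearms or ammunition; employees 59 ≤ 77; hosts events open to the public → Regulatory Certificate required.
2. employees 59 ≤ 79; sells firearms or ammunition → exempt from Livery Permit.
3. employees 59 < 108; operates vehicles for hire → Small Employer Permit required.
4. hosts events open to the public; sells firearms or ammunition → General Business Registration required.
5. employees 59 < 80; hosts events open to the public → Standard Certificate not required.
6. operates vehicles for hire; employees 59 > 58 → Livery Authorization not required.
7. sells firearms or ammunition; employees 59 > 15 → exempt from Livery Permit.
8. operates vehicles for hire; hosts events open to the public → Livery Permit required.
9. employees 59 ≤ 97; operates vehicles for hire → Large Employer Authorization not required.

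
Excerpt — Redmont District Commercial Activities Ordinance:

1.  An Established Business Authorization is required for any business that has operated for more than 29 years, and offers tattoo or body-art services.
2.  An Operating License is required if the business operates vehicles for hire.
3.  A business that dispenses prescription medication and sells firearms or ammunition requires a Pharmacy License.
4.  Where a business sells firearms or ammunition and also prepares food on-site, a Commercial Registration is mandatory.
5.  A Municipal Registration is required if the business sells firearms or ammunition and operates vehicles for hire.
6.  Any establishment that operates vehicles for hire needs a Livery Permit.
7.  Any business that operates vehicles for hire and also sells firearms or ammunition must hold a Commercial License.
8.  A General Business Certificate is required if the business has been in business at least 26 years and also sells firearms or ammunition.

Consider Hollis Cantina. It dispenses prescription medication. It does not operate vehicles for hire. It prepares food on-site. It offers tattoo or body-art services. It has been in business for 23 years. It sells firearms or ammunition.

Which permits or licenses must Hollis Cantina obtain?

1. years in business 23 ≤ 29; offers tattoo or body-art services → Established Business Authorization not required.
2. does not operate vehicles for hire → Operating License not required.
3. dispenses prescription medication; sells firearms or ammunition → Pharmacy License required.
4. sells firearms or ammunition; prepares food on-site → Commercial Registration required.
5. sells firearms or ammunition; does not operate vehicles for hire → Municipal Registration not required.
6. does not operate vehicles for hire → Livery Permit not required.
7. does not operate vehicles for hire; sells firearms or ammunition → Commercial License not required.
8. years in business 23 < 26; sells firearms or ammunition → General Business Certificate not required.

Commercial Registration, Pharmacy License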